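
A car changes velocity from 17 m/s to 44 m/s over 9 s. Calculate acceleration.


Given: initial velocity v0 = 17 m/s, final velocity v = 44 m/s, time t = 9 s
Using a = (v - v0) / t
a = (44 - 17) / 9
a = 27 / 9
a = 3 m/s^2

3 m/s^2


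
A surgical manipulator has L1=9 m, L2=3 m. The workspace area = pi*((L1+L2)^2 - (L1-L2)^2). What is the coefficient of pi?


Given: L1 = 9, L2 = 3
(L1+L2)^2 = (12)^2 = 144
(L1-L2)^2 = (6)^2 = 36
Difference = 144 - 36 = 108
This equals 4*L1*L2 = 4*9*3 = 108
Workspace area = 108*pi

108


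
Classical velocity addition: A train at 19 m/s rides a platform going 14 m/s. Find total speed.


Given: object velocity = 19 m/s, platform velocity = 14 m/s (same direction)
Using classical velocity addition: v_total = v_object + v_platform
v_total = 19 + 14
v_total = 33 m/s

33 m/s


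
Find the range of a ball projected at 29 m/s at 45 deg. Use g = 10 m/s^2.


Given: v0 = 29 m/s, theta = 45 deg, g = 10 m/s^2
sin(2*45) = sin(90) = 1
Using R = v0^2 * sin(2*theta) / g
R = 29^2 * 1 / 10
R = 841 / 10
R = 841/10 m

841/10 m


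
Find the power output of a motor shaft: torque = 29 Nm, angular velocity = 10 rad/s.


Given: tau = 29 Nm, omega = 10 rad/s
Using P = tau * omega
P = 29 * 10
P = 290 W

290 W


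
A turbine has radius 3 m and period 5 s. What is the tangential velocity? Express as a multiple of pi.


Given: radius r = 3 m, period T = 5 s
Using v = 2*pi*r / T
v = 2*pi*3 / 5
v = 6*pi / 5
v = 6/5*pi m/s

6/5*pi m/s


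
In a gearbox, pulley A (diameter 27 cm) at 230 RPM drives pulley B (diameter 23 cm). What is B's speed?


Given: D1 = 27 cm, w1 = 230 RPM, D2 = 23 cm
Using D1*w1 = D2*w2
w2 = D1*w1 / D2
w2 = 27*230 / 23
w2 = 6210 / 23
w2 = 270 RPM

270 RPM


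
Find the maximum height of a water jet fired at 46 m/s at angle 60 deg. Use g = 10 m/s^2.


Given: v0 = 46 m/s, theta = 60 deg, g = 10 m/s^2
sin^2(60) = 3/4
Using H = v0^2 * sin^2(theta) / (2*g)
H = 46^2 * 3/4 / (2*10)
H = 2116 * 3/4 / 20
H = 1587 / 20
H = 1587/20 m

1587/20 m


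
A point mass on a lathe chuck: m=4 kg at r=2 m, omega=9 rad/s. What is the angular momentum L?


Given: m = 4 kg, r = 2 m, omega = 9 rad/s
For a point mass: I = m*r^2
I = 4*2^2 = 4*4 = 16
L = I*omega = 16*9
L = 144 kg*m^2/s

144 kg*m^2/s


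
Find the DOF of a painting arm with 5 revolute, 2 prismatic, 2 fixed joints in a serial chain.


Given: serial robot with 5 revolute, 2 prismatic, 2 fixed joints
DOF contribution per joint type: revolute=1, prismatic=1, spherical=3, fixed=0
DOF = 5*1 + 2*1 + 2*0
DOF = 7

7


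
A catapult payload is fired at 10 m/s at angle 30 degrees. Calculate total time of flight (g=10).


Given: v0 = 10 m/s, theta = 30 deg, g = 10 m/s^2
sin(30) = 1/2
Using T = 2*v0*sin(theta) / g
T = 2*10*1/2 / 10
T = 10 / 10
T = 1 s

1 s


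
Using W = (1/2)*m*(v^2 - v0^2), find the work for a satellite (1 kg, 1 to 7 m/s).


Given: m = 1 kg, v0 = 1 m/s, v = 7 m/s
Using W = (1/2)*m*(v^2 - v0^2)
v^2 = 7^2 = 49
v0^2 = 1^2 = 1
v^2 - v0^2 = 49 - 1 = 48
W = (1/2)*1*48 = 24 J

24 J


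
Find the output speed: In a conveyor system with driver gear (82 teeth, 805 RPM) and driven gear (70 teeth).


Given: N1 = 82 teeth, w1 = 805 RPM, N2 = 70 teeth
Using N1*w1 = N2*w2
w2 = N1*w1 / N2
w2 = 82*805 / 70
w2 = 66010 / 70
w2 = 943 RPM

943 RPM


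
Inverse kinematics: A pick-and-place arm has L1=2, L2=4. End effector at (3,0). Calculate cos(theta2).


Given: L1 = 2, L2 = 4, target (x, y) = (3, 0)
Using cos(theta2) = (x^2 + y^2 - L1^2 - L2^2) / (2*L1*L2)
x^2 + y^2 = 3^2 + 0 = 9
L1^2 + L2^2 = 4 + 16 = 20
Numerator = 9 - 20 = -11
Denominator = 2*2*4 = 16
cos(theta2) = -11/16 = -11/16

-11/16


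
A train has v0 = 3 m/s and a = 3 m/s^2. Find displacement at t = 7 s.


Given: v0 = 3 m/s, a = 3 m/s^2, t = 7 s
Using s = v0*t + (1/2)*a*t^2
s = 3*7 + (1/2)*3*7^2
s = 21 + (1/2)*147
s = 21 + 147/2
s = 189/2

189/2 m


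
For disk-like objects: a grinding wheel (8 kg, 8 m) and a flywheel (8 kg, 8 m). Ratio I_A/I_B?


Given: M1=8 kg, R1=8 m, M2=8 kg, R2=8 m
For a disk: I = (1/2)*M*R^2, so I_A/I_B = (M1*R1^2)/(M2*R2^2)
M1*R1^2 = 8*64 = 512
M2*R2^2 = 8*64 = 512
I_A/I_B = 512/512 = 1

1


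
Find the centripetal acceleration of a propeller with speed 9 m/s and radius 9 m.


Given: v = 9 m/s, r = 9 m
Using a_c = v^2 / r
a_c = 9^2 / 9
a_c = 81 / 9
a_c = 9 m/s^2

9 m/s^2


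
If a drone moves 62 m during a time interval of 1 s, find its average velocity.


Given: distance d = 62 m, time t = 1 s
Using v = d / t
v = 62 / 1
v = 62 m/s

62 m/s


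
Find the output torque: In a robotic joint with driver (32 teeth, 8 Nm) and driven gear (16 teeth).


Given: N1 = 32, N2 = 16, T1 = 8 Nm
Using T2/T1 = N2/N1
T2 = T1 * N2 / N1
T2 = 8 * 16 / 32
T2 = 128 / 32
T2 = 4 Nm

4 Nm


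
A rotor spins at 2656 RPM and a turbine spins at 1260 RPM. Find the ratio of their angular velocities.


Given: RPM_A = 2656, RPM_B = 1260
omega = 2*pi*RPM/60, so omega_A/omega_B = RPM_A / RPM_B
omega_A/omega_B = 2656 / 1260
omega_A/omega_B = 664/315

664/315


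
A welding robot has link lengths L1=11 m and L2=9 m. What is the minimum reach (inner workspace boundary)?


Given: L1 = 11 m, L2 = 9 m
For a 2-link planar arm, min reach = |L1 - L2| (second link folded back)
Min reach = |11 - 9|
Min reach = 2 m

2 m


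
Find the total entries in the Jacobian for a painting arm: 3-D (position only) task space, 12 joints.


Given: task space dimension = 3, joints = 12
Jacobian is a 3 x 12 matrix
Total entries = rows * columns
Total = 3 * 12
Total = 36

36


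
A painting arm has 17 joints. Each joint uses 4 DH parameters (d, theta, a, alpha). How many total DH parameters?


Given: 17 joints, 4 DH parameters per joint (d, theta, a, alpha)
Total DH parameters = number_of_joints * 4
Total = 17 * 4
Total = 68

68


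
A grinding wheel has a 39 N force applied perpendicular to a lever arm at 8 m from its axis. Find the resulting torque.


Given: F = 39 N, r = 8 m, angle = 90 deg (perpendicular)
Using tau = F * r * sin(90)
sin(90) = 1
tau = 39 * 8 * 1
tau = 312 Nm

312 Nm


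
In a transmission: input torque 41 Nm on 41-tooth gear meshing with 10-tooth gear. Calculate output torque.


Given: N1 = 41, N2 = 10, T1 = 41 Nm
Using T2/T1 = N2/N1
T2 = T1 * N2 / N1
T2 = 41 * 10 / 41
T2 = 410 / 41
T2 = 10 Nm

10 Nm


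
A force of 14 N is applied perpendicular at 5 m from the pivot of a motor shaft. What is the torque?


Given: F = 14 N, r = 5 m, angle = 90 deg (perpendicular)
Using tau = F * r * sin(90)
sin(90) = 1
tau = 14 * 5 * 1
tau = 70 Nm

70 Nm


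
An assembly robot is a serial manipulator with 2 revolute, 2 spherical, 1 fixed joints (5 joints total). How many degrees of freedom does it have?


Given: serial robot with 2 revolute, 2 spherical, 1 fixed joints
DOF contribution per joint type: revolute=1, prismatic=1, spherical=3, fixed=0
DOF = 2*1 + 2*3 + 1*0
DOF = 8

8


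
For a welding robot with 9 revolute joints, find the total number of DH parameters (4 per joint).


Given: 9 joints, 4 DH parameters per joint (d, theta, a, alpha)
Total DH parameters = number_of_joints * 4
Total = 9 * 4
Total = 36

36


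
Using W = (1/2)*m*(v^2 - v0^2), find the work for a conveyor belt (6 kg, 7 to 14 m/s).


Given: m = 6 kg, v0 = 7 m/s, v = 14 m/s
Using W = (1/2)*m*(v^2 - v0^2)
v^2 = 14^2 = 196
v0^2 = 7^2 = 49
v^2 - v0^2 = 196 - 49 = 147
W = (1/2)*6*147 = 441 J

441 J


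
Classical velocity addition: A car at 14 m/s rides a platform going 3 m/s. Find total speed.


Given: object velocity = 14 m/s, platform velocity = 3 m/s (same direction)
Using classical velocity addition: v_total = v_object + v_platform
v_total = 14 + 3
v_total = 17 m/s

17 m/s


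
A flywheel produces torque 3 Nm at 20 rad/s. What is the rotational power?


Given: tau = 3 Nm, omega = 20 rad/s
Using P = tau * omega
P = 3 * 20
P = 60 W

60 W


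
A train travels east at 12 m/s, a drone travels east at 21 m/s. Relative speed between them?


Given: v_A = 12 m/s east, v_B = 21 m/s east
Both move in the same direction; relative speed = |v_A - v_B|
|12 - 21| = |-9|
= 9 m/s

9 m/s


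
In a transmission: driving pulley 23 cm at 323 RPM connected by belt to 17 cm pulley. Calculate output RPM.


Given: D1 = 23 cm, w1 = 323 RPM, D2 = 17 cm
Using D1*w1 = D2*w2
w2 = D1*w1 / D2
w2 = 23*323 / 17
w2 = 7429 / 17
w2 = 437 RPM

437 RPM


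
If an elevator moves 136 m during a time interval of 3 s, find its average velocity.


Given: distance d = 136 m, time t = 3 s
Using v = d / t
v = 136 / 3
v = 136/3 m/s

136/3 m/s


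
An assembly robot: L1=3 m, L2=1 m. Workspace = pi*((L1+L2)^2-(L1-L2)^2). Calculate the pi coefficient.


Given: L1 = 3, L2 = 1
(L1+L2)^2 = (4)^2 = 16
(L1-L2)^2 = (2)^2 = 4
Difference = 16 - 4 = 12
This equals 4*L1*L2 = 4*3*1 = 12
Workspace area = 12*pi

12


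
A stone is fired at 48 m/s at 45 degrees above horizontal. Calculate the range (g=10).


Given: v0 = 48 m/s, theta = 45 deg, g = 10 m/s^2
sin(2*45) = sin(90) = 1
Using R = v0^2 * sin(2*theta) / g
R = 48^2 * 1 / 10
R = 2304 / 10
R = 1152/5 m

1152/5 m


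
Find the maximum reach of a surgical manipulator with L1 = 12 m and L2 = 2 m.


Given: L1 = 12 m, L2 = 2 m
For a 2-link planar arm, max reach = L1 + L2 (fully extended)
Max reach = 12 + 2
Max reach = 14 m

14 m


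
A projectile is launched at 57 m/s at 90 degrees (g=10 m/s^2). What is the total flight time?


Given: v0 = 57 m/s, theta = 90 deg, g = 10 m/s^2
sin(90) = 1
Using T = 2*v0*sin(theta) / g
T = 2*57*1 / 10
T = 114 / 10
T = 57/5 s

57/5 s


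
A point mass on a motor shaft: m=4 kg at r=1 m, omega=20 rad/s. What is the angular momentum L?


Given: m = 4 kg, r = 1 m, omega = 20 rad/s
For a point mass: I = m*r^2
I = 4*1^2 = 4*1 = 4
L = I*omega = 4*20
L = 80 kg*m^2/s

80 kg*m^2/s


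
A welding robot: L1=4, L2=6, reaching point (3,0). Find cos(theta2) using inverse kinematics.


Given: L1 = 4, L2 = 6, target (x, y) = (3, 0)
Using cos(theta2) = (x^2 + y^2 - L1^2 - L2^2) / (2*L1*L2)
x^2 + y^2 = 3^2 + 0 = 9
L1^2 + L2^2 = 16 + 36 = 52
Numerator = 9 - 52 = -43
Denominator = 2*4*6 = 48
cos(theta2) = -43/48 = -43/48

-43/48


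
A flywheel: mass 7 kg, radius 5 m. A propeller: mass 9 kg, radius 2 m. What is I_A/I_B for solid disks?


Given: M1=7 kg, R1=5 m, M2=9 kg, R2=2 m
For a disk: I = (1/2)*M*R^2, so I_A/I_B = (M1*R1^2)/(M2*R2^2)
M1*R1^2 = 7*25 = 175
M2*R2^2 = 9*4 = 36
I_A/I_B = 175/36 = 175/36

175/36


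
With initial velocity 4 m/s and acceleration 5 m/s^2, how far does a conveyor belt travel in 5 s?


Given: v0 = 4 m/s, a = 5 m/s^2, t = 5 s
Using s = v0*t + (1/2)*a*t^2
s = 4*5 + (1/2)*5*5^2
s = 20 + (1/2)*125
s = 20 + 125/2
s = 165/2

165/2 m


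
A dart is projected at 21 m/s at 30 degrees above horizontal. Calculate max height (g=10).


Given: v0 = 21 m/s, theta = 30 deg, g = 10 m/s^2
sin^2(30) = 1/4
Using H = v0^2 * sin^2(theta) / (2*g)
H = 21^2 * 1/4 / (2*10)
H = 441 * 1/4 / 20
H = 441/4 / 20
H = 441/80 m

441/80 m


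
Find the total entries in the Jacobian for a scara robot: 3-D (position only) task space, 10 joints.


Given: task space dimension = 3, joints = 10
Jacobian is a 3 x 10 matrix
Total entries = rows * columns
Total = 3 * 10
Total = 30

30


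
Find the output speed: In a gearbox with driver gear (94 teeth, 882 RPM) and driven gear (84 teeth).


Given: N1 = 94 teeth, w1 = 882 RPM, N2 = 84 teeth
Using N1*w1 = N2*w2
w2 = N1*w1 / N2
w2 = 94*882 / 84
w2 = 82908 / 84
w2 = 987 RPM

987 RPM


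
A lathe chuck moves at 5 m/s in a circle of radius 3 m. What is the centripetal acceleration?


Given: v = 5 m/s, r = 3 m
Using a_c = v^2 / r
a_c = 5^2 / 3
a_c = 25 / 3
a_c = 25/3 m/s^2

25/3 m/s^2


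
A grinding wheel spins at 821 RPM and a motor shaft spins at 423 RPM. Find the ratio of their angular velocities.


Given: RPM_A = 821, RPM_B = 423
omega = 2*pi*RPM/60, so omega_A/omega_B = RPM_A / RPM_B
omega_A/omega_B = 821 / 423
omega_A/omega_B = 821/423

821/423


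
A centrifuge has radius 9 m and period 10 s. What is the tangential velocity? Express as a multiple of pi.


Given: radius r = 9 m, period T = 10 s
Using v = 2*pi*r / T
v = 2*pi*9 / 10
v = 18*pi / 10
v = 9/5*pi m/s

9/5*pi m/s


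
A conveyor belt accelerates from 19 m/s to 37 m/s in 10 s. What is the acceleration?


Given: initial velocity v0 = 19 m/s, final velocity v = 37 m/s, time t = 10 s
Using a = (v - v0) / t
a = (37 - 19) / 10
a = 18 / 10
a = 9/5 m/s^2

9/5 m/s^2


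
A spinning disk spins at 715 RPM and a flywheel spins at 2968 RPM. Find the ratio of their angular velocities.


Given: RPM_A = 715, RPM_B = 2968
omega = 2*pi*RPM/60, so omega_A/omega_B = RPM_A / RPM_B
omega_A/omega_B = 715 / 2968
omega_A/omega_B = 715/2968

715/2968


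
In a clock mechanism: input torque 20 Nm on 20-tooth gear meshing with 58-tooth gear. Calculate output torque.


Given: N1 = 20, N2 = 58, T1 = 20 Nm
Using T2/T1 = N2/N1
T2 = T1 * N2 / N1
T2 = 20 * 58 / 20
T2 = 1160 / 20
T2 = 58 Nm

58 Nm


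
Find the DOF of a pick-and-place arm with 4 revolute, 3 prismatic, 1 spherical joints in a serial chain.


Given: serial robot with 4 revolute, 3 prismatic, 1 spherical joints
DOF contribution per joint type: revolute=1, prismatic=1, spherical=3, fixed=0
DOF = 4*1 + 3*1 + 1*3
DOF = 10

10


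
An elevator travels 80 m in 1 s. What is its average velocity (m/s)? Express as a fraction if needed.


Given: distance d = 80 m, time t = 1 s
Using v = d / t
v = 80 / 1
v = 80 m/s

80 m/s


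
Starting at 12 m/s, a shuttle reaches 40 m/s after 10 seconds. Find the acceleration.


Given: initial velocity v0 = 12 m/s, final velocity v = 40 m/s, time t = 10 s
Using a = (v - v0) / t
a = (40 - 12) / 10
a = 28 / 10
a = 14/5 m/s^2

14/5 m/s^2


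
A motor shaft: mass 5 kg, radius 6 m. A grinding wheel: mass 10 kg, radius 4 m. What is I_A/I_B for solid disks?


Given: M1=5 kg, R1=6 m, M2=10 kg, R2=4 m
For a disk: I = (1/2)*M*R^2, so I_A/I_B = (M1*R1^2)/(M2*R2^2)
M1*R1^2 = 5*36 = 180
M2*R2^2 = 10*16 = 160
I_A/I_B = 180/160 = 9/8

9/8


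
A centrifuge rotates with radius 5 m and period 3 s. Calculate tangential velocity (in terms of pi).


Given: radius r = 5 m, period T = 3 s
Using v = 2*pi*r / T
v = 2*pi*5 / 3
v = 10*pi / 3
v = 10/3*pi m/s

10/3*pi m/s


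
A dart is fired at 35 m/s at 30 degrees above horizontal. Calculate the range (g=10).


Given: v0 = 35 m/s, theta = 30 deg, g = 10 m/s^2
sin(2*30) = sin(60) = sqrt(3)/2
Using R = v0^2 * sin(2*theta) / g
R = 35^2 * (sqrt(3)/2) / 10
R = 1225 * sqrt(3) / 20
R = 245/4*sqrt(3) m

245/4*sqrt(3) m


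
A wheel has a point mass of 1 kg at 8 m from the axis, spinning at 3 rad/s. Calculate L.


Given: m = 1 kg, r = 8 m, omega = 3 rad/s
For a point mass: I = m*r^2
I = 1*8^2 = 1*64 = 64
L = I*omega = 64*3
L = 192 kg*m^2/s

192 kg*m^2/s


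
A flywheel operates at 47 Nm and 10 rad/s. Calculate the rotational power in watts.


Given: tau = 47 Nm, omega = 10 rad/s
Using P = tau * omega
P = 47 * 10
P = 470 W

470 W


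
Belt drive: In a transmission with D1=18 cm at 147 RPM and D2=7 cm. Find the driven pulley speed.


Given: D1 = 18 cm, w1 = 147 RPM, D2 = 7 cm
Using D1*w1 = D2*w2
w2 = D1*w1 / D2
w2 = 18*147 / 7
w2 = 2646 / 7
w2 = 378 RPM

378 RPM


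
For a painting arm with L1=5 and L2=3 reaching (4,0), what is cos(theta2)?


Given: L1 = 5, L2 = 3, target (x, y) = (4, 0)
Using cos(theta2) = (x^2 + y^2 - L1^2 - L2^2) / (2*L1*L2)
x^2 + y^2 = 4^2 + 0 = 16
L1^2 + L2^2 = 25 + 9 = 34
Numerator = 16 - 34 = -18
Denominator = 2*5*3 = 30
cos(theta2) = -18/30 = -3/5

-3/5


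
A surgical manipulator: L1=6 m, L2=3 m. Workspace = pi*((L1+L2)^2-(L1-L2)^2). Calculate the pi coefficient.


Given: L1 = 6, L2 = 3
(L1+L2)^2 = (9)^2 = 81
(L1-L2)^2 = (3)^2 = 9
Difference = 81 - 9 = 72
This equals 4*L1*L2 = 4*6*3 = 72
Workspace area = 72*pi

72


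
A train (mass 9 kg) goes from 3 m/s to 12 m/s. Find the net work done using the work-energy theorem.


Given: m = 9 kg, v0 = 3 m/s, v = 12 m/s
Using W = (1/2)*m*(v^2 - v0^2)
v^2 = 12^2 = 144
v0^2 = 3^2 = 9
v^2 - v0^2 = 144 - 9 = 135
W = (1/2)*9*135 = 1215/2 J

1215/2 J


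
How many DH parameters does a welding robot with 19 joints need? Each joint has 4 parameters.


Given: 19 joints, 4 DH parameters per joint (d, theta, a, alpha)
Total DH parameters = number_of_joints * 4
Total = 19 * 4
Total = 76

76


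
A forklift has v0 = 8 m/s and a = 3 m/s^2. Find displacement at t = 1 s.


Given: v0 = 8 m/s, a = 3 m/s^2, t = 1 s
Using s = v0*t + (1/2)*a*t^2
s = 8*1 + (1/2)*3*1^2
s = 8 + (1/2)*3
s = 8 + 3/2
s = 19/2

19/2 m


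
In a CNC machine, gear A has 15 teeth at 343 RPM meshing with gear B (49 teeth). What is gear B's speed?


Given: N1 = 15 teeth, w1 = 343 RPM, N2 = 49 teeth
Using N1*w1 = N2*w2
w2 = N1*w1 / N2
w2 = 15*343 / 49
w2 = 5145 / 49
w2 = 105 RPM

105 RPM


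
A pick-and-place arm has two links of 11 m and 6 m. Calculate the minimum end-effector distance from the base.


Given: L1 = 11 m, L2 = 6 m
For a 2-link planar arm, min reach = |L1 - L2| (second link folded back)
Min reach = |11 - 6|
Min reach = 5 m

5 m


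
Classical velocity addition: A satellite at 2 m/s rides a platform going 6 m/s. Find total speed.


Given: object velocity = 2 m/s, platform velocity = 6 m/s (same direction)
Using classical velocity addition: v_total = v_object + v_platform
v_total = 2 + 6
v_total = 8 m/s

8 m/s


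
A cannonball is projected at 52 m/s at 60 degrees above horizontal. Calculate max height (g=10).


Given: v0 = 52 m/s, theta = 60 deg, g = 10 m/s^2
sin^2(60) = 3/4
Using H = v0^2 * sin^2(theta) / (2*g)
H = 52^2 * 3/4 / (2*10)
H = 2704 * 3/4 / 20
H = 2028 / 20
H = 507/5 m

507/5 m


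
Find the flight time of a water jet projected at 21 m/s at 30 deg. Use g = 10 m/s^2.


Given: v0 = 21 m/s, theta = 30 deg, g = 10 m/s^2
sin(30) = 1/2
Using T = 2*v0*sin(theta) / g
T = 2*21*1/2 / 10
T = 21 / 10
T = 21/10 s

21/10 s


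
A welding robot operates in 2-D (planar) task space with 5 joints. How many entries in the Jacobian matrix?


Given: task space dimension = 2, joints = 5
Jacobian is a 2 x 5 matrix
Total entries = rows * columns
Total = 2 * 5
Total = 10

10


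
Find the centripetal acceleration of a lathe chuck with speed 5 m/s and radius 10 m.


Given: v = 5 m/s, r = 10 m
Using a_c = v^2 / r
a_c = 5^2 / 10
a_c = 25 / 10
a_c = 5/2 m/s^2

5/2 m/s^2


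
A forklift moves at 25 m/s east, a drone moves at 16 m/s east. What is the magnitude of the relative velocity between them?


Given: v_A = 25 m/s east, v_B = 16 m/s east
Both move in the same direction; relative speed = |v_A - v_B|
|25 - 16| = |9|
= 9 m/s

9 m/s


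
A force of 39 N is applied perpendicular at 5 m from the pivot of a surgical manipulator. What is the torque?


Given: F = 39 N, r = 5 m, angle = 90 deg (perpendicular)
Using tau = F * r * sin(90)
sin(90) = 1
tau = 39 * 5 * 1
tau = 195 Nm

195 Nm


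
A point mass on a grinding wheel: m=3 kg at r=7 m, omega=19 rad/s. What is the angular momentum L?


Given: m = 3 kg, r = 7 m, omega = 19 rad/s
For a point mass: I = m*r^2
I = 3*7^2 = 3*49 = 147
L = I*omega = 147*19
L = 2793 kg*m^2/s

2793 kg*m^2/s


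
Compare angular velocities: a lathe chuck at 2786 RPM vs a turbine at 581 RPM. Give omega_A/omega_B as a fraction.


Given: RPM_A = 2786, RPM_B = 581
omega = 2*pi*RPM/60, so omega_A/omega_B = RPM_A / RPM_B
omega_A/omega_B = 2786 / 581
omega_A/omega_B = 398/83

398/83


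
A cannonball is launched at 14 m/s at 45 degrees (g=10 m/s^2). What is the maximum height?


Given: v0 = 14 m/s, theta = 45 deg, g = 10 m/s^2
sin^2(45) = 1/2
Using H = v0^2 * sin^2(theta) / (2*g)
H = 14^2 * 1/2 / (2*10)
H = 196 * 1/2 / 20
H = 98 / 20
H = 49/10 m

49/10 m


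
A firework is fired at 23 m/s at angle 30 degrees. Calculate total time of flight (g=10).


Given: v0 = 23 m/s, theta = 30 deg, g = 10 m/s^2
sin(30) = 1/2
Using T = 2*v0*sin(theta) / g
T = 2*23*1/2 / 10
T = 23 / 10
T = 23/10 s

23/10 s


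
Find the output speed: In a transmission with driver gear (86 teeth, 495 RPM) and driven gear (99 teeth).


Given: N1 = 86 teeth, w1 = 495 RPM, N2 = 99 teeth
Using N1*w1 = N2*w2
w2 = N1*w1 / N2
w2 = 86*495 / 99
w2 = 42570 / 99
w2 = 430 RPM

430 RPM


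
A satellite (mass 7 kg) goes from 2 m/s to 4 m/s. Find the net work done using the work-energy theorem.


Given: m = 7 kg, v0 = 2 m/s, v = 4 m/s
Using W = (1/2)*m*(v^2 - v0^2)
v^2 = 4^2 = 16
v0^2 = 2^2 = 4
v^2 - v0^2 = 16 - 4 = 12
W = (1/2)*7*12 = 42 J

42 J


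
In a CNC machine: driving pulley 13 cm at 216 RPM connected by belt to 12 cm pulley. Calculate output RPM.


Given: D1 = 13 cm, w1 = 216 RPM, D2 = 12 cm
Using D1*w1 = D2*w2
w2 = D1*w1 / D2
w2 = 13*216 / 12
w2 = 2808 / 12
w2 = 234 RPM

234 RPM


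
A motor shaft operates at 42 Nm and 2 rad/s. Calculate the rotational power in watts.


Given: tau = 42 Nm, omega = 2 rad/s
Using P = tau * omega
P = 42 * 2
P = 84 W

84 W


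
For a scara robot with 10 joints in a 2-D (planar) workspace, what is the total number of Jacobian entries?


Given: task space dimension = 2, joints = 10
Jacobian is a 2 x 10 matrix
Total entries = rows * columns
Total = 2 * 10
Total = 20

20


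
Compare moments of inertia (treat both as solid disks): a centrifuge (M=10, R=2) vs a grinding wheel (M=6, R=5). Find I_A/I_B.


Given: M1=10 kg, R1=2 m, M2=6 kg, R2=5 m
For a disk: I = (1/2)*M*R^2, so I_A/I_B = (M1*R1^2)/(M2*R2^2)
M1*R1^2 = 10*4 = 40
M2*R2^2 = 6*25 = 150
I_A/I_B = 40/150 = 4/15

4/15


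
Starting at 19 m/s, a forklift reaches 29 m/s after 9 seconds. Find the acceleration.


Given: initial velocity v0 = 19 m/s, final velocity v = 29 m/s, time t = 9 s
Using a = (v - v0) / t
a = (29 - 19) / 9
a = 10 / 9
a = 10/9 m/s^2

10/9 m/s^2


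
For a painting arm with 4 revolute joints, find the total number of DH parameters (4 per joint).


Given: 4 joints, 4 DH parameters per joint (d, theta, a, alpha)
Total DH parameters = number_of_joints * 4
Total = 4 * 4
Total = 16

16


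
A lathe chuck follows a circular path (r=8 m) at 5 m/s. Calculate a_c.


Given: v = 5 m/s, r = 8 m
Using a_c = v^2 / r
a_c = 5^2 / 8
a_c = 25 / 8
a_c = 25/8 m/s^2

25/8 m/s^2


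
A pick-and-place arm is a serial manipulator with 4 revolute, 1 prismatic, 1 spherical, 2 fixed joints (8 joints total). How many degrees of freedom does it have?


Given: serial robot with 4 revolute, 1 prismatic, 1 spherical, 2 fixed joints
DOF contribution per joint type: revolute=1, prismatic=1, spherical=3, fixed=0
DOF = 4*1 + 1*1 + 1*3 + 2*0
DOF = 8

8


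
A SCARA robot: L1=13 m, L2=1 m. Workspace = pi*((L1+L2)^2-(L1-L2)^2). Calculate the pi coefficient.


Given: L1 = 13, L2 = 1
(L1+L2)^2 = (14)^2 = 196
(L1-L2)^2 = (12)^2 = 144
Difference = 196 - 144 = 52
This equals 4*L1*L2 = 4*13*1 = 52
Workspace area = 52*pi

52


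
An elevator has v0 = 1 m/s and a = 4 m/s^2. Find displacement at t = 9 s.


Given: v0 = 1 m/s, a = 4 m/s^2, t = 9 s
Using s = v0*t + (1/2)*a*t^2
s = 1*9 + (1/2)*4*9^2
s = 9 + (1/2)*324
s = 9 + 162
s = 171

171 m


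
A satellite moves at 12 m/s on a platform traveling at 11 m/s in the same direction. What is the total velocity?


Given: object velocity = 12 m/s, platform velocity = 11 m/s (same direction)
Using classical velocity addition: v_total = v_object + v_platform
v_total = 12 + 11
v_total = 23 m/s

23 m/s


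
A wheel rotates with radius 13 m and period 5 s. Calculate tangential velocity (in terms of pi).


Given: radius r = 13 m, period T = 5 s
Using v = 2*pi*r / T
v = 2*pi*13 / 5
v = 26*pi / 5
v = 26/5*pi m/s

26/5*pi m/s


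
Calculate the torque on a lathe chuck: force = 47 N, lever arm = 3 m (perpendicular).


Given: F = 47 N, r = 3 m, angle = 90 deg (perpendicular)
Using tau = F * r * sin(90)
sin(90) = 1
tau = 47 * 3 * 1
tau = 141 Nm

141 Nm


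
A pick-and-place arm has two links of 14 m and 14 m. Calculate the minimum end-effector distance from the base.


Given: L1 = 14 m, L2 = 14 m
For a 2-link planar arm, min reach = |L1 - L2| (second link folded back)
Min reach = |14 - 14|
Min reach = 0 m

0 m


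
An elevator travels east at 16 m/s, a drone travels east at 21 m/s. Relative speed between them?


Given: v_A = 16 m/s east, v_B = 21 m/s east
Both move in the same direction; relative speed = |v_A - v_B|
|16 - 21| = |-5|
= 5 m/s

5 m/s


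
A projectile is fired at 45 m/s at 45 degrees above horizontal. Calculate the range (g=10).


Given: v0 = 45 m/s, theta = 45 deg, g = 10 m/s^2
sin(2*45) = sin(90) = 1
Using R = v0^2 * sin(2*theta) / g
R = 45^2 * 1 / 10
R = 2025 / 10
R = 405/2 m

405/2 m


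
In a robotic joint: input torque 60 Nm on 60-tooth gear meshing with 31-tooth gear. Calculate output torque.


Given: N1 = 60, N2 = 31, T1 = 60 Nm
Using T2/T1 = N2/N1
T2 = T1 * N2 / N1
T2 = 60 * 31 / 60
T2 = 1860 / 60
T2 = 31 Nm

31 Nm


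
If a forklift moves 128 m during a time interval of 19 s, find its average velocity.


Given: distance d = 128 m, time t = 19 s
Using v = d / t
v = 128 / 19
v = 128/19 m/s

128/19 m/s


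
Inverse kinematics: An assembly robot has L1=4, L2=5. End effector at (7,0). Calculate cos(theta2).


Given: L1 = 4, L2 = 5, target (x, y) = (7, 0)
Using cos(theta2) = (x^2 + y^2 - L1^2 - L2^2) / (2*L1*L2)
x^2 + y^2 = 7^2 + 0 = 49
L1^2 + L2^2 = 16 + 25 = 41
Numerator = 49 - 41 = 8
Denominator = 2*4*5 = 40
cos(theta2) = 8/40 = 1/5

1/5


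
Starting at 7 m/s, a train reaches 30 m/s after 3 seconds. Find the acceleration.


Given: initial velocity v0 = 7 m/s, final velocity v = 30 m/s, time t = 3 s
Using a = (v - v0) / t
a = (30 - 7) / 3
a = 23 / 3
a = 23/3 m/s^2

23/3 m/s^2


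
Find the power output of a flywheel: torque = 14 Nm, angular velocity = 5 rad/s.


Given: tau = 14 Nm, omega = 5 rad/s
Using P = tau * omega
P = 14 * 5
P = 70 W

70 W


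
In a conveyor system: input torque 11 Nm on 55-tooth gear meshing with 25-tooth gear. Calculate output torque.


Given: N1 = 55, N2 = 25, T1 = 11 Nm
Using T2/T1 = N2/N1
T2 = T1 * N2 / N1
T2 = 11 * 25 / 55
T2 = 275 / 55
T2 = 5 Nm

5 Nm


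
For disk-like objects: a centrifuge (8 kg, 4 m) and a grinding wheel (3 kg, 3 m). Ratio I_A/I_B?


Given: M1=8 kg, R1=4 m, M2=3 kg, R2=3 m
For a disk: I = (1/2)*M*R^2, so I_A/I_B = (M1*R1^2)/(M2*R2^2)
M1*R1^2 = 8*16 = 128
M2*R2^2 = 3*9 = 27
I_A/I_B = 128/27 = 128/27

128/27


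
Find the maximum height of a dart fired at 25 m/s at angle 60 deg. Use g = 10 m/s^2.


Given: v0 = 25 m/s, theta = 60 deg, g = 10 m/s^2
sin^2(60) = 3/4
Using H = v0^2 * sin^2(theta) / (2*g)
H = 25^2 * 3/4 / (2*10)
H = 625 * 3/4 / 20
H = 1875/4 / 20
H = 375/16 m

375/16 m


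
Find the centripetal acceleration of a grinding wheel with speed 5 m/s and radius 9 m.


Given: v = 5 m/s, r = 9 m
Using a_c = v^2 / r
a_c = 5^2 / 9
a_c = 25 / 9
a_c = 25/9 m/s^2

25/9 m/s^2


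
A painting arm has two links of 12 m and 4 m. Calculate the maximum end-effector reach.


Given: L1 = 12 m, L2 = 4 m
For a 2-link planar arm, max reach = L1 + L2 (fully extended)
Max reach = 12 + 4
Max reach = 16 m

16 m


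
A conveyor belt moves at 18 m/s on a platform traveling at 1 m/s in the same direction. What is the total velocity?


Given: object velocity = 18 m/s, platform velocity = 1 m/s (same direction)
Using classical velocity addition: v_total = v_object + v_platform
v_total = 18 + 1
v_total = 19 m/s

19 m/s


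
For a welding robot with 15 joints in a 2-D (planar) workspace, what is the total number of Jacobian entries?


Given: task space dimension = 2, joints = 15
Jacobian is a 2 x 15 matrix
Total entries = rows * columns
Total = 2 * 15
Total = 30

30


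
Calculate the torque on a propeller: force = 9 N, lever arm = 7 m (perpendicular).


Given: F = 9 N, r = 7 m, angle = 90 deg (perpendicular)
Using tau = F * r * sin(90)
sin(90) = 1
tau = 9 * 7 * 1
tau = 63 Nm

63 Nm


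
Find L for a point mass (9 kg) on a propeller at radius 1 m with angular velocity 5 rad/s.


Given: m = 9 kg, r = 1 m, omega = 5 rad/s
For a point mass: I = m*r^2
I = 9*1^2 = 9*1 = 9
L = I*omega = 9*5
L = 45 kg*m^2/s

45 kg*m^2/s


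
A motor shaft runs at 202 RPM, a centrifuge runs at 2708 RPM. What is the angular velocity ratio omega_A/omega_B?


Given: RPM_A = 202, RPM_B = 2708
omega = 2*pi*RPM/60, so omega_A/omega_B = RPM_A / RPM_B
omega_A/omega_B = 202 / 2708
omega_A/omega_B = 101/1354

101/1354


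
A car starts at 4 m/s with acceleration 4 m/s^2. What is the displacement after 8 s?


Given: v0 = 4 m/s, a = 4 m/s^2, t = 8 s
Using s = v0*t + (1/2)*a*t^2
s = 4*8 + (1/2)*4*8^2
s = 32 + (1/2)*256
s = 32 + 128
s = 160

160 m


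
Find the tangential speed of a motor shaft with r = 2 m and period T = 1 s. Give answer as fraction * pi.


Given: radius r = 2 m, period T = 1 s
Using v = 2*pi*r / T
v = 2*pi*2 / 1
v = 4*pi / 1
v = 4*pi m/s

4*pi m/s


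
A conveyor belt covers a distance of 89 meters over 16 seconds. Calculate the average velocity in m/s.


Given: distance d = 89 m, time t = 16 s
Using v = d / t
v = 89 / 16
v = 89/16 m/s

89/16 m/s


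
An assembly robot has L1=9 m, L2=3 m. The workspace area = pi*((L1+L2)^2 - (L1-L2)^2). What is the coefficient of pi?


Given: L1 = 9, L2 = 3
(L1+L2)^2 = (12)^2 = 144
(L1-L2)^2 = (6)^2 = 36
Difference = 144 - 36 = 108
This equals 4*L1*L2 = 4*9*3 = 108
Workspace area = 108*pi

108


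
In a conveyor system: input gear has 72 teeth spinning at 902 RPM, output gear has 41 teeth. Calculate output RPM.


Given: N1 = 72 teeth, w1 = 902 RPM, N2 = 41 teeth
Using N1*w1 = N2*w2
w2 = N1*w1 / N2
w2 = 72*902 / 41
w2 = 64944 / 41
w2 = 1584 RPM

1584 RPM


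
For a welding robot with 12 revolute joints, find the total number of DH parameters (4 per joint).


Given: 12 joints, 4 DH parameters per joint (d, theta, a, alpha)
Total DH parameters = number_of_joints * 4
Total = 12 * 4
Total = 48

48


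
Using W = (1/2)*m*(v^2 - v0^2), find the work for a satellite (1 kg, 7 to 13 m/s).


Given: m = 1 kg, v0 = 7 m/s, v = 13 m/s
Using W = (1/2)*m*(v^2 - v0^2)
v^2 = 13^2 = 169
v0^2 = 7^2 = 49
v^2 - v0^2 = 169 - 49 = 120
W = (1/2)*1*120 = 60 J

60 J


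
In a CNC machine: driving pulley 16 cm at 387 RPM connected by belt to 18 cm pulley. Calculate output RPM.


Given: D1 = 16 cm, w1 = 387 RPM, D2 = 18 cm
Using D1*w1 = D2*w2
w2 = D1*w1 / D2
w2 = 16*387 / 18
w2 = 6192 / 18
w2 = 344 RPM

344 RPM


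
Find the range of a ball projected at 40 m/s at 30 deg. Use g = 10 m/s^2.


Given: v0 = 40 m/s, theta = 30 deg, g = 10 m/s^2
sin(2*30) = sin(60) = sqrt(3)/2
Using R = v0^2 * sin(2*theta) / g
R = 40^2 * (sqrt(3)/2) / 10
R = 1600 * sqrt(3) / 20
R = 80*sqrt(3) m

80*sqrt(3) m


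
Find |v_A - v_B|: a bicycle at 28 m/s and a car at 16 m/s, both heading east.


Given: v_A = 28 m/s east, v_B = 16 m/s east
Both move in the same direction; relative speed = |v_A - v_B|
|28 - 16| = |12|
= 12 m/s

12 m/s


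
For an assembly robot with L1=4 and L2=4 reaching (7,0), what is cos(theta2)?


Given: L1 = 4, L2 = 4, target (x, y) = (7, 0)
Using cos(theta2) = (x^2 + y^2 - L1^2 - L2^2) / (2*L1*L2)
x^2 + y^2 = 7^2 + 0 = 49
L1^2 + L2^2 = 16 + 16 = 32
Numerator = 49 - 32 = 17
Denominator = 2*4*4 = 32
cos(theta2) = 17/32 = 17/32

17/32


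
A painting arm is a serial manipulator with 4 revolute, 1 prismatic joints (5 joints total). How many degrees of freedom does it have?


Given: serial robot with 4 revolute, 1 prismatic joints
DOF contribution per joint type: revolute=1, prismatic=1, spherical=3, fixed=0
DOF = 4*1 + 1*1
DOF = 5

5


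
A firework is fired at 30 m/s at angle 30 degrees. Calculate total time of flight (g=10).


Given: v0 = 30 m/s, theta = 30 deg, g = 10 m/s^2
sin(30) = 1/2
Using T = 2*v0*sin(theta) / g
T = 2*30*1/2 / 10
T = 30 / 10
T = 3 s

3 s


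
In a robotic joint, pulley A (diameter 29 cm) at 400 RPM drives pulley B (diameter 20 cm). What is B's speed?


Given: D1 = 29 cm, w1 = 400 RPM, D2 = 20 cm
Using D1*w1 = D2*w2
w2 = D1*w1 / D2
w2 = 29*400 / 20
w2 = 11600 / 20
w2 = 580 RPM

580 RPM


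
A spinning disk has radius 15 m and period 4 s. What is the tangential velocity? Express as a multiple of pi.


Given: radius r = 15 m, period T = 4 s
Using v = 2*pi*r / T
v = 2*pi*15 / 4
v = 30*pi / 4
v = 15/2*pi m/s

15/2*pi m/s


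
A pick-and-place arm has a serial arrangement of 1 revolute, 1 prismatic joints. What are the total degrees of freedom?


Given: serial robot with 1 revolute, 1 prismatic joints
DOF contribution per joint type: revolute=1, prismatic=1, spherical=3, fixed=0
DOF = 1*1 + 1*1
DOF = 2

2


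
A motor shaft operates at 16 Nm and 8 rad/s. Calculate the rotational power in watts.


Given: tau = 16 Nm, omega = 8 rad/s
Using P = tau * omega
P = 16 * 8
P = 128 W

128 W


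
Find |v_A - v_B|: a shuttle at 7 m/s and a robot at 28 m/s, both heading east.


Given: v_A = 7 m/s east, v_B = 28 m/s east
Both move in the same direction; relative speed = |v_A - v_B|
|7 - 28| = |-21|
= 21 m/s

21 m/s


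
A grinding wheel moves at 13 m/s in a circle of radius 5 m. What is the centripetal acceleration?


Given: v = 13 m/s, r = 5 m
Using a_c = v^2 / r
a_c = 13^2 / 5
a_c = 169 / 5
a_c = 169/5 m/s^2

169/5 m/s^2


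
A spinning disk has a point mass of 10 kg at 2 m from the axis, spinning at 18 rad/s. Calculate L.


Given: m = 10 kg, r = 2 m, omega = 18 rad/s
For a point mass: I = m*r^2
I = 10*2^2 = 10*4 = 40
L = I*omega = 40*18
L = 720 kg*m^2/s

720 kg*m^2/s


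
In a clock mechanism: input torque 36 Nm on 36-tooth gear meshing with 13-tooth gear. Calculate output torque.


Given: N1 = 36, N2 = 13, T1 = 36 Nm
Using T2/T1 = N2/N1
T2 = T1 * N2 / N1
T2 = 36 * 13 / 36
T2 = 468 / 36
T2 = 13 Nm

13 Nm


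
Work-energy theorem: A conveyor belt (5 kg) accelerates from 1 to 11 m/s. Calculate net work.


Given: m = 5 kg, v0 = 1 m/s, v = 11 m/s
Using W = (1/2)*m*(v^2 - v0^2)
v^2 = 11^2 = 121
v0^2 = 1^2 = 1
v^2 - v0^2 = 121 - 1 = 120
W = (1/2)*5*120 = 300 J

300 J


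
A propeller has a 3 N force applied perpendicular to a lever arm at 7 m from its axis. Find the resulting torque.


Given: F = 3 N, r = 7 m, angle = 90 deg (perpendicular)
Using tau = F * r * sin(90)
sin(90) = 1
tau = 3 * 7 * 1
tau = 21 Nm

21 Nm


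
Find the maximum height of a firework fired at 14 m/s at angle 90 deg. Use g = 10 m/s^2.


Given: v0 = 14 m/s, theta = 90 deg, g = 10 m/s^2
sin^2(90) = 1
Using H = v0^2 * sin^2(theta) / (2*g)
H = 14^2 * 1 / (2*10)
H = 196 * 1 / 20
H = 196 / 20
H = 49/5 m

49/5 m


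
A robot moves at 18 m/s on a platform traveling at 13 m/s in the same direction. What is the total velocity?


Given: object velocity = 18 m/s, platform velocity = 13 m/s (same direction)
Using classical velocity addition: v_total = v_object + v_platform
v_total = 18 + 13
v_total = 31 m/s

31 m/s


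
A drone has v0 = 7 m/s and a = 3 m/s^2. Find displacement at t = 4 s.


Given: v0 = 7 m/s, a = 3 m/s^2, t = 4 s
Using s = v0*t + (1/2)*a*t^2
s = 7*4 + (1/2)*3*4^2
s = 28 + (1/2)*48
s = 28 + 24
s = 52

52 m


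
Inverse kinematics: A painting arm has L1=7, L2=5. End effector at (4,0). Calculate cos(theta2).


Given: L1 = 7, L2 = 5, target (x, y) = (4, 0)
Using cos(theta2) = (x^2 + y^2 - L1^2 - L2^2) / (2*L1*L2)
x^2 + y^2 = 4^2 + 0 = 16
L1^2 + L2^2 = 49 + 25 = 74
Numerator = 16 - 74 = -58
Denominator = 2*7*5 = 70
cos(theta2) = -58/70 = -29/35

-29/35


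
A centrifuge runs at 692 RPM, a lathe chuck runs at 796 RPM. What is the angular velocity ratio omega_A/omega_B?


Given: RPM_A = 692, RPM_B = 796
omega = 2*pi*RPM/60, so omega_A/omega_B = RPM_A / RPM_B
omega_A/omega_B = 692 / 796
omega_A/omega_B = 173/199

173/199


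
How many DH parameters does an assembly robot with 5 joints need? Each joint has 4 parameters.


Given: 5 joints, 4 DH parameters per joint (d, theta, a, alpha)
Total DH parameters = number_of_joints * 4
Total = 5 * 4
Total = 20

20


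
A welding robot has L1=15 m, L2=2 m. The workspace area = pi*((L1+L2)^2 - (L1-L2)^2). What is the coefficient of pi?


Given: L1 = 15, L2 = 2
(L1+L2)^2 = (17)^2 = 289
(L1-L2)^2 = (13)^2 = 169
Difference = 289 - 169 = 120
This equals 4*L1*L2 = 4*15*2 = 120
Workspace area = 120*pi

120


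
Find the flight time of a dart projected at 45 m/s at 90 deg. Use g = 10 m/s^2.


Given: v0 = 45 m/s, theta = 90 deg, g = 10 m/s^2
sin(90) = 1
Using T = 2*v0*sin(theta) / g
T = 2*45*1 / 10
T = 90 / 10
T = 9 s

9 s


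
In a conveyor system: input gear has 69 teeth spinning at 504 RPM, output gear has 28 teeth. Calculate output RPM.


Given: N1 = 69 teeth, w1 = 504 RPM, N2 = 28 teeth
Using N1*w1 = N2*w2
w2 = N1*w1 / N2
w2 = 69*504 / 28
w2 = 34776 / 28
w2 = 1242 RPM

1242 RPM


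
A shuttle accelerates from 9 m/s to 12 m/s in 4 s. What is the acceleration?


Given: initial velocity v0 = 9 m/s, final velocity v = 12 m/s, time t = 4 s
Using a = (v - v0) / t
a = (12 - 9) / 4
a = 3 / 4
a = 3/4 m/s^2

3/4 m/s^2


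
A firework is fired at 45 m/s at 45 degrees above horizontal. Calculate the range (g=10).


Given: v0 = 45 m/s, theta = 45 deg, g = 10 m/s^2
sin(2*45) = sin(90) = 1
Using R = v0^2 * sin(2*theta) / g
R = 45^2 * 1 / 10
R = 2025 / 10
R = 405/2 m

405/2 m


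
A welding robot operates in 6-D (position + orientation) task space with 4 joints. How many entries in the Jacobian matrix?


Given: task space dimension = 6, joints = 4
Jacobian is a 6 x 4 matrix
Total entries = rows * columns
Total = 6 * 4
Total = 24

24


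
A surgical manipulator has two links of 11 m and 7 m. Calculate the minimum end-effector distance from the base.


Given: L1 = 11 m, L2 = 7 m
For a 2-link planar arm, min reach = |L1 - L2| (second link folded back)
Min reach = |11 - 7|
Min reach = 4 m

4 m


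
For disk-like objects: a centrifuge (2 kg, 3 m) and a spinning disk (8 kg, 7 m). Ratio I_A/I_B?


Given: M1=2 kg, R1=3 m, M2=8 kg, R2=7 m
For a disk: I = (1/2)*M*R^2, so I_A/I_B = (M1*R1^2)/(M2*R2^2)
M1*R1^2 = 2*9 = 18
M2*R2^2 = 8*49 = 392
I_A/I_B = 18/392 = 9/196

9/196


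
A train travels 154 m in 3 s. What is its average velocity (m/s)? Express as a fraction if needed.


Given: distance d = 154 m, time t = 3 s
Using v = d / t
v = 154 / 3
v = 154/3 m/s

154/3 m/s


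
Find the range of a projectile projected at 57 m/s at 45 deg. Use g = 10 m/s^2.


Given: v0 = 57 m/s, theta = 45 deg, g = 10 m/s^2
sin(2*45) = sin(90) = 1
Using R = v0^2 * sin(2*theta) / g
R = 57^2 * 1 / 10
R = 3249 / 10
R = 3249/10 m

3249/10 m


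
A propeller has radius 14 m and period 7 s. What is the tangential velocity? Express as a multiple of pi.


Given: radius r = 14 m, period T = 7 s
Using v = 2*pi*r / T
v = 2*pi*14 / 7
v = 28*pi / 7
v = 4*pi m/s

4*pi m/s


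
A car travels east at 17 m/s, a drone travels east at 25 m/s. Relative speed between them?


Given: v_A = 17 m/s east, v_B = 25 m/s east
Both move in the same direction; relative speed = |v_A - v_B|
|17 - 25| = |-8|
= 8 m/s

8 m/s


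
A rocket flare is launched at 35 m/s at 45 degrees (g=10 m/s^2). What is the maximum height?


Given: v0 = 35 m/s, theta = 45 deg, g = 10 m/s^2
sin^2(45) = 1/2
Using H = v0^2 * sin^2(theta) / (2*g)
H = 35^2 * 1/2 / (2*10)
H = 1225 * 1/2 / 20
H = 1225/2 / 20
H = 245/8 m

245/8 m


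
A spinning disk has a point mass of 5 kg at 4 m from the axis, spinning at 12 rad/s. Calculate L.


Given: m = 5 kg, r = 4 m, omega = 12 rad/s
For a point mass: I = m*r^2
I = 5*4^2 = 5*16 = 80
L = I*omega = 80*12
L = 960 kg*m^2/s

960 kg*m^2/s


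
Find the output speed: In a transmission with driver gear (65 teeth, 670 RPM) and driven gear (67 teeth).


Given: N1 = 65 teeth, w1 = 670 RPM, N2 = 67 teeth
Using N1*w1 = N2*w2
w2 = N1*w1 / N2
w2 = 65*670 / 67
w2 = 43550 / 67
w2 = 650 RPM

650 RPM
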